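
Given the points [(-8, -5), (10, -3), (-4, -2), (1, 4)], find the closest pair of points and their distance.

Computing all pairwise distances among 4 points:

d((-8, -5), (10, -3)) = 18.1108
d((-8, -5), (-4, -2)) = 5.0 <-- minimum
d((-8, -5), (1, 4)) = 12.7279
d((10, -3), (-4, -2)) = 14.0357
d((10, -3), (1, 4)) = 11.4018
d((-4, -2), (1, 4)) = 7.8102

Closest pair: (-8, -5) and (-4, -2) with distance 5.0

The closest pair is (-8, -5) and (-4, -2) with Euclidean distance 5.0. For 4 points, brute-force pairwise comparison is shown above. For large n, the divide-and-conquer algorithm (sort by x, recurse on halves, check the dividing strip) achieves O(n log n).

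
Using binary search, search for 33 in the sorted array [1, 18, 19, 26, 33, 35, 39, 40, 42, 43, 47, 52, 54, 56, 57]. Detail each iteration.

Binary search for 33 in [1, 18, 19, 26, 33, 35, 39, 40, 42, 43, 47, 52, 54, 56, 57]:

lo=0, hi=14, mid=7, arr[mid]=40 -> 40 > 33, search left half
lo=0, hi=6, mid=3, arr[mid]=26 -> 26 < 33, search right half
lo=4, hi=6, mid=5, arr[mid]=35 -> 35 > 33, search left half
lo=4, hi=4, mid=4, arr[mid]=33 -> Found target at index 4!

Binary search finds 33 at index 4 after 4 comparisons. The search repeatedly halves the search space by comparing with the middle element.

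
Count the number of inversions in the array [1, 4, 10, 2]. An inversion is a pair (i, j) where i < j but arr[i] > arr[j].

Finding inversions in [1, 4, 10, 2]:

(1, 3): arr[1]=4 > arr[3]=2
(2, 3): arr[2]=10 > arr[3]=2

Total inversions: 2

The array has 2 inversion(s): (1,3), (2,3). Each pair (i,j) satisfies i < j and arr[i] > arr[j].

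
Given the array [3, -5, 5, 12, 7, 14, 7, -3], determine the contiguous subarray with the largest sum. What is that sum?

Using Kadane's algorithm on [3, -5, 5, 12, 7, 14, 7, -3]:

Scanning through the array:
Position 1 (value -5): max_ending_here = -2, max_so_far = 3
Position 2 (value 5): max_ending_here = 5, max_so_far = 5
Position 3 (value 12): max_ending_here = 17, max_so_far = 17
Position 4 (value 7): max_ending_here = 24, max_so_far = 24
Position 5 (value 14): max_ending_here = 38, max_so_far = 38
Position 6 (value 7): max_ending_here = 45, max_so_far = 45
Position 7 (value -3): max_ending_here = 42, max_so_far = 45

Maximum subarray: [5, 12, 7, 14, 7]
Maximum sum: 45

The maximum subarray is [5, 12, 7, 14, 7] with sum 45. This subarray runs from index 2 to index 6.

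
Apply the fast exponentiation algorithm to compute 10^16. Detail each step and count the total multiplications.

Computing 10^16 by squaring (build up from 10^1; each line after the first costs one multiplication):

10^1 = 10
10^2 = (10^1)^2 = 10^2 = 100
10^4 = (10^2)^2 = 100^2 = 10000
10^8 = (10^4)^2 = 10000^2 = 100000000
10^16 = (10^8)^2 = 100000000^2 = 10000000000000000

Result: 10000000000000000
Multiplications needed: 4 (4 lines after 10^1)

10^16 = 10000000000000000. Using exponentiation by squaring, this requires 4 multiplications. The key idea: if the exponent is even, square the half-power; if odd, multiply by the base once.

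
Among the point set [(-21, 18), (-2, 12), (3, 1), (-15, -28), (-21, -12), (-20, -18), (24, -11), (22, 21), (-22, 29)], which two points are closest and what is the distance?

Computing all pairwise distances among 9 points:

d((-21, 18), (-2, 12)) = 19.9249
d((-21, 18), (3, 1)) = 29.4109
d((-21, 18), (-15, -28)) = 46.3897
d((-21, 18), (-21, -12)) = 30.0
d((-21, 18), (-20, -18)) = 36.0139
d((-21, 18), (24, -11)) = 53.535
d((-21, 18), (22, 21)) = 43.1045
d((-21, 18), (-22, 29)) = 11.0454
d((-2, 12), (3, 1)) = 12.083
d((-2, 12), (-15, -28)) = 42.0595
d((-2, 12), (-21, -12)) = 30.6105
d((-2, 12), (-20, -18)) = 34.9857
d((-2, 12), (24, -11)) = 34.7131
d((-2, 12), (22, 21)) = 25.632
d((-2, 12), (-22, 29)) = 26.2488
d((3, 1), (-15, -28)) = 34.1321
d((3, 1), (-21, -12)) = 27.2947
d((3, 1), (-20, -18)) = 29.8329
d((3, 1), (24, -11)) = 24.1868
d((3, 1), (22, 21)) = 27.5862
d((3, 1), (-22, 29)) = 37.5366
d((-15, -28), (-21, -12)) = 17.088
d((-15, -28), (-20, -18)) = 11.1803
d((-15, -28), (24, -11)) = 42.5441
d((-15, -28), (22, 21)) = 61.4003
d((-15, -28), (-22, 29)) = 57.4282
d((-21, -12), (-20, -18)) = 6.0828 <-- minimum
d((-21, -12), (24, -11)) = 45.0111
d((-21, -12), (22, 21)) = 54.2033
d((-21, -12), (-22, 29)) = 41.0122
d((-20, -18), (24, -11)) = 44.5533
d((-20, -18), (22, 21)) = 57.3149
d((-20, -18), (-22, 29)) = 47.0425
d((24, -11), (22, 21)) = 32.0624
d((24, -11), (-22, 29)) = 60.959
d((22, 21), (-22, 29)) = 44.7214

Closest pair: (-21, -12) and (-20, -18) with distance 6.0828

The closest pair is (-21, -12) and (-20, -18) with Euclidean distance 6.0828. For 9 points, brute-force pairwise comparison is shown above. For large n, the divide-and-conquer algorithm (sort by x, recurse on halves, check the dividing strip) achieves O(n log n).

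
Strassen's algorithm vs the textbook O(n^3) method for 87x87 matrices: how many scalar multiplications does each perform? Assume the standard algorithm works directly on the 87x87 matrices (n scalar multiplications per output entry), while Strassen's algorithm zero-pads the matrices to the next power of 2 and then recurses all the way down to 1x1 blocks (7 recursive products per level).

Matrix multiplication for 87x87 matrices:

Strassen's algorithm requires power-of-2 dimensions. Pad 87x87 to 128x128 (next power of 2).

Standard algorithm: 87^3 = 658503 multiplications
Strassen's algorithm: 7^(log2(128)) = 7^7 = 823543 multiplications
Difference: 658503 - 823543 = -165040 (Strassen uses MORE here due to padding overhead — for small or just-over-power-of-2 n, padding can outweigh the per-level savings)

Standard: 658503 multiplications (87^3). Strassen: 823543 multiplications (7^7, after padding to 128x128). Strassen reduces 8 recursive multiplications to 7 at each level.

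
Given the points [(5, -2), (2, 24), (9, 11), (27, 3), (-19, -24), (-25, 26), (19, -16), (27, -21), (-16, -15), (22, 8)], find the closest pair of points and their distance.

Computing all pairwise distances among 10 points:

d((5, -2), (2, 24)) = 26.1725
d((5, -2), (9, 11)) = 13.6015
d((5, -2), (27, 3)) = 22.561
d((5, -2), (-19, -24)) = 32.5576
d((5, -2), (-25, 26)) = 41.0366
d((5, -2), (19, -16)) = 19.799
d((5, -2), (27, -21)) = 29.0689
d((5, -2), (-16, -15)) = 24.6982
d((5, -2), (22, 8)) = 19.7231
d((2, 24), (9, 11)) = 14.7648
d((2, 24), (27, 3)) = 32.6497
d((2, 24), (-19, -24)) = 52.3927
d((2, 24), (-25, 26)) = 27.074
d((2, 24), (19, -16)) = 43.4626
d((2, 24), (27, -21)) = 51.4782
d((2, 24), (-16, -15)) = 42.9535
d((2, 24), (22, 8)) = 25.6125
d((9, 11), (27, 3)) = 19.6977
d((9, 11), (-19, -24)) = 44.8219
d((9, 11), (-25, 26)) = 37.1618
d((9, 11), (19, -16)) = 28.7924
d((9, 11), (27, -21)) = 36.7151
d((9, 11), (-16, -15)) = 36.0694
d((9, 11), (22, 8)) = 13.3417
d((27, 3), (-19, -24)) = 53.3385
d((27, 3), (-25, 26)) = 56.8595
d((27, 3), (19, -16)) = 20.6155
d((27, 3), (27, -21)) = 24.0
d((27, 3), (-16, -15)) = 46.6154
d((27, 3), (22, 8)) = 7.0711 <-- minimum
d((-19, -24), (-25, 26)) = 50.3587
d((-19, -24), (19, -16)) = 38.833
d((-19, -24), (27, -21)) = 46.0977
d((-19, -24), (-16, -15)) = 9.4868
d((-19, -24), (22, 8)) = 52.0096
d((-25, 26), (19, -16)) = 60.8276
d((-25, 26), (27, -21)) = 70.0928
d((-25, 26), (-16, -15)) = 41.9762
d((-25, 26), (22, 8)) = 50.3289
d((19, -16), (27, -21)) = 9.434
d((19, -16), (-16, -15)) = 35.0143
d((19, -16), (22, 8)) = 24.1868
d((27, -21), (-16, -15)) = 43.4166
d((27, -21), (22, 8)) = 29.4279
d((-16, -15), (22, 8)) = 44.4185

Closest pair: (27, 3) and (22, 8) with distance 7.0711

The closest pair is (27, 3) and (22, 8) with Euclidean distance 7.0711. For 10 points, brute-force pairwise comparison is shown above. For large n, the divide-and-conquer algorithm (sort by x, recurse on halves, check the dividing strip) achieves O(n log n).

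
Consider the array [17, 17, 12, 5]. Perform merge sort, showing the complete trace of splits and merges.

Merge sort trace:

Split: [17, 17, 12, 5] -> [17, 17] and [12, 5]
  Split: [17, 17] -> [17] and [17]
  Merge: [17] + [17] -> [17, 17]
  Split: [12, 5] -> [12] and [5]
  Merge: [12] + [5] -> [5, 12]
Merge: [17, 17] + [5, 12] -> [5, 12, 17, 17]

Final sorted array: [5, 12, 17, 17]

The merge sort proceeds by recursively splitting the array and merging sorted halves.
After all merges, the sorted array is [5, 12, 17, 17].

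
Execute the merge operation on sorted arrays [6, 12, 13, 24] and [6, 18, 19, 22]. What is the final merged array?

Merging process:

Compare 6 vs 6: take 6 from left. Merged: [6]
Compare 12 vs 6: take 6 from right. Merged: [6, 6]
Compare 12 vs 18: take 12 from left. Merged: [6, 6, 12]
Compare 13 vs 18: take 13 from left. Merged: [6, 6, 12, 13]
Compare 24 vs 18: take 18 from right. Merged: [6, 6, 12, 13, 18]
Compare 24 vs 19: take 19 from right. Merged: [6, 6, 12, 13, 18, 19]
Compare 24 vs 22: take 22 from right. Merged: [6, 6, 12, 13, 18, 19, 22]
Append remaining from left: [24]. Merged: [6, 6, 12, 13, 18, 19, 22, 24]

Final merged array: [6, 6, 12, 13, 18, 19, 22, 24]
Total comparisons: 7

The merged array is [6, 6, 12, 13, 18, 19, 22, 24], requiring 7 comparisons. The merge step runs in O(n) time where n is the total number of elements.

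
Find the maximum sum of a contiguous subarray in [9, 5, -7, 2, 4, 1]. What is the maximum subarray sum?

Using Kadane's algorithm on [9, 5, -7, 2, 4, 1]:

Scanning through the array:
Position 1 (value 5): max_ending_here = 14, max_so_far = 14
Position 2 (value -7): max_ending_here = 7, max_so_far = 14
Position 3 (value 2): max_ending_here = 9, max_so_far = 14
Position 4 (value 4): max_ending_here = 13, max_so_far = 14
Position 5 (value 1): max_ending_here = 14, max_so_far = 14

Maximum subarray: [9, 5]
Maximum sum: 14

The maximum subarray is [9, 5] with sum 14. This subarray runs from index 0 to index 1.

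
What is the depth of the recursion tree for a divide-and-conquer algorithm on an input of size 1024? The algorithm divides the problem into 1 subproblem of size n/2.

For divide and conquer with division factor 2:

Problem sizes at each level:
Level 0: 1024
Level 1: 512
Level 2: 256
Level 3: 128
Level 4: 64
Level 5: 32
Level 6: 16
Level 7: 8
Level 8: 4
Level 9: 2
Level 10: 1

The root is level 0 and the size-1 base case is level 10 (the tree spans levels 0 through 10, i.e. 11 levels counting the root), so the depth is the number of divisions: log_2(1024) = 10

The recursion tree depth is log_2(1024) = 10. At each level, the problem size is divided by 2, so it takes 10 divisions to reduce to a base case of size 1. The algorithm makes 1 recursive call at each level.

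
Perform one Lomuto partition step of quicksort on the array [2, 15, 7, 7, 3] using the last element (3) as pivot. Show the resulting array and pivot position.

Lomuto partition with pivot = 3:

Initial array: [2, 15, 7, 7, 3]

arr[0]=2 <= 3: swap with position 0, array becomes [2, 15, 7, 7, 3]
arr[1]=15 > 3: no swap
arr[2]=7 > 3: no swap
arr[3]=7 > 3: no swap

Place pivot at position 1: [2, 3, 7, 7, 15]
Pivot position: 1

After partitioning with pivot 3, the array becomes [2, 3, 7, 7, 15]. The pivot is placed at index 1. All elements to the left of the pivot are <= 3, and all elements to the right are > 3.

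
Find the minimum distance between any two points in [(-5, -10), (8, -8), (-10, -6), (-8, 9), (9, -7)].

Computing all pairwise distances among 5 points:

d((-5, -10), (8, -8)) = 13.1529
d((-5, -10), (-10, -6)) = 6.4031
d((-5, -10), (-8, 9)) = 19.2354
d((-5, -10), (9, -7)) = 14.3178
d((8, -8), (-10, -6)) = 18.1108
d((8, -8), (-8, 9)) = 23.3452
d((8, -8), (9, -7)) = 1.4142 <-- minimum
d((-10, -6), (-8, 9)) = 15.1327
d((-10, -6), (9, -7)) = 19.0263
d((-8, 9), (9, -7)) = 23.3452

Closest pair: (8, -8) and (9, -7) with distance 1.4142

The closest pair is (8, -8) and (9, -7) with Euclidean distance 1.4142. For 5 points, brute-force pairwise comparison is shown above. For large n, the divide-and-conquer algorithm (sort by x, recurse on halves, check the dividing strip) achieves O(n log n).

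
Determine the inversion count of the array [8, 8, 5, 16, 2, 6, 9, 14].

Finding inversions in [8, 8, 5, 16, 2, 6, 9, 14]:

(0, 2): arr[0]=8 > arr[2]=5
(0, 4): arr[0]=8 > arr[4]=2
(0, 5): arr[0]=8 > arr[5]=6
(1, 2): arr[1]=8 > arr[2]=5
(1, 4): arr[1]=8 > arr[4]=2
(1, 5): arr[1]=8 > arr[5]=6
(2, 4): arr[2]=5 > arr[4]=2
(3, 4): arr[3]=16 > arr[4]=2
(3, 5): arr[3]=16 > arr[5]=6
(3, 6): arr[3]=16 > arr[6]=9
(3, 7): arr[3]=16 > arr[7]=14

Total inversions: 11

The array has 11 inversion(s): (0,2), (0,4), (0,5), (1,2), (1,4), (1,5), (2,4), (3,4), (3,5), (3,6), (3,7). Each pair (i,j) satisfies i < j and arr[i] > arr[j].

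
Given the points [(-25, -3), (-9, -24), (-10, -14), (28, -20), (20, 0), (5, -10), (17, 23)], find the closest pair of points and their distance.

Computing all pairwise distances among 7 points:

d((-25, -3), (-9, -24)) = 26.4008
d((-25, -3), (-10, -14)) = 18.6011
d((-25, -3), (28, -20)) = 55.6597
d((-25, -3), (20, 0)) = 45.0999
d((-25, -3), (5, -10)) = 30.8058
d((-25, -3), (17, 23)) = 49.3964
d((-9, -24), (-10, -14)) = 10.0499 <-- minimum
d((-9, -24), (28, -20)) = 37.2156
d((-9, -24), (20, 0)) = 37.6431
d((-9, -24), (5, -10)) = 19.799
d((-9, -24), (17, 23)) = 53.7122
d((-10, -14), (28, -20)) = 38.4708
d((-10, -14), (20, 0)) = 33.1059
d((-10, -14), (5, -10)) = 15.5242
d((-10, -14), (17, 23)) = 45.8039
d((28, -20), (20, 0)) = 21.5407
d((28, -20), (5, -10)) = 25.0799
d((28, -20), (17, 23)) = 44.3847
d((20, 0), (5, -10)) = 18.0278
d((20, 0), (17, 23)) = 23.1948
d((5, -10), (17, 23)) = 35.1141

Closest pair: (-9, -24) and (-10, -14) with distance 10.0499

The closest pair is (-9, -24) and (-10, -14) with Euclidean distance 10.0499. For 7 points, brute-force pairwise comparison is shown above. For large n, the divide-and-conquer algorithm (sort by x, recurse on halves, check the dividing strip) achieves O(n log n).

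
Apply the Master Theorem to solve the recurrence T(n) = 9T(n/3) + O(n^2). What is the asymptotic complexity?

Master Theorem for T(n) = 9T(n/3) + O(n^2):

a = 9, b = 3, c = 2
log_b(a) = log_3(9) = 2.0000

Case 2: c = 2 = log_3(9) = 2.0000
T(n) = O(n^2 log n) = O(n^2 log n)

For T(n) = 9T(n/3) + O(n^2): log_3(9) = 2.0000. This is Case 2 of the Master Theorem (c = log_b(a), equal work at all levels), giving O(n^2 log n).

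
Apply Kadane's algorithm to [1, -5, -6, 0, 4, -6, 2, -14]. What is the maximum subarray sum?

Using Kadane's algorithm on [1, -5, -6, 0, 4, -6, 2, -14]:

Scanning through the array:
Position 1 (value -5): max_ending_here = -4, max_so_far = 1
Position 2 (value -6): max_ending_here = -6, max_so_far = 1
Position 3 (value 0): max_ending_here = 0, max_so_far = 1
Position 4 (value 4): max_ending_here = 4, max_so_far = 4
Position 5 (value -6): max_ending_here = -2, max_so_far = 4
Position 6 (value 2): max_ending_here = 2, max_so_far = 4
Position 7 (value -14): max_ending_here = -12, max_so_far = 4

Maximum subarray: [0, 4]
Maximum sum: 4

The maximum subarray is [0, 4] with sum 4. This subarray runs from index 3 to index 4.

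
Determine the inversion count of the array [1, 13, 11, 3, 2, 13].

Finding inversions in [1, 13, 11, 3, 2, 13]:

(1, 2): arr[1]=13 > arr[2]=11
(1, 3): arr[1]=13 > arr[3]=3
(1, 4): arr[1]=13 > arr[4]=2
(2, 3): arr[2]=11 > arr[3]=3
(2, 4): arr[2]=11 > arr[4]=2
(3, 4): arr[3]=3 > arr[4]=2

Total inversions: 6

The array has 6 inversion(s): (1,2), (1,3), (1,4), (2,3), (2,4), (3,4). Each pair (i,j) satisfies i < j and arr[i] > arr[j].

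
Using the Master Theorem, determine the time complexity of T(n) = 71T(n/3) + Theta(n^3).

Master Theorem for T(n) = 71T(n/3) + O(n^3):

a = 71, b = 3, c = 3
log_b(a) = log_3(71) = 3.8801

Case 1: c = 3 < log_3(71) = 3.8801
T(n) = O(n^(log_3 71))

For T(n) = 71T(n/3) + O(n^3): log_3(71) = 3.8801. This is Case 1 of the Master Theorem (c < log_b(a), work dominated by leaves), giving O(n^(log_3 71)).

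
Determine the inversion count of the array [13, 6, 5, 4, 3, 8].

Finding inversions in [13, 6, 5, 4, 3, 8]:

(0, 1): arr[0]=13 > arr[1]=6
(0, 2): arr[0]=13 > arr[2]=5
(0, 3): arr[0]=13 > arr[3]=4
(0, 4): arr[0]=13 > arr[4]=3
(0, 5): arr[0]=13 > arr[5]=8
(1, 2): arr[1]=6 > arr[2]=5
(1, 3): arr[1]=6 > arr[3]=4
(1, 4): arr[1]=6 > arr[4]=3
(2, 3): arr[2]=5 > arr[3]=4
(2, 4): arr[2]=5 > arr[4]=3
(3, 4): arr[3]=4 > arr[4]=3

Total inversions: 11

The array has 11 inversion(s): (0,1), (0,2), (0,3), (0,4), (0,5), (1,2), (1,3), (1,4), (2,3), (2,4), (3,4). Each pair (i,j) satisfies i < j and arr[i] > arr[j].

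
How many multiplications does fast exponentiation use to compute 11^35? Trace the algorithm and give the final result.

Computing 11^35 by squaring (build up from 11^1; each line after the first costs one multiplication):

11^1 = 11
11^2 = (11^1)^2 = 11^2 = 121
11^4 = (11^2)^2 = 121^2 = 14641
11^8 = (11^4)^2 = 14641^2 = 214358881
11^16 = (11^8)^2 = 214358881^2 = 45949729863572161
11^17 = 11 * 11^16 = 11 * 45949729863572161 = 505447028499293771
11^34 = (11^17)^2 = 505447028499293771^2 = 255476698618765889551019445759400441
11^35 = 11 * 11^34 = 11 * 255476698618765889551019445759400441 = 2810243684806424785061213903353404851

Result: 2810243684806424785061213903353404851
Multiplications needed: 7 (7 lines after 11^1)

11^35 = 2810243684806424785061213903353404851. Using exponentiation by squaring, this requires 7 multiplications. The key idea: if the exponent is even, square the half-power; if odd, multiply by the base once.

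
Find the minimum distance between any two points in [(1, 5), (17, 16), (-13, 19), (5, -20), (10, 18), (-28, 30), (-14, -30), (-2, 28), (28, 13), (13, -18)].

Computing all pairwise distances among 10 points:

d((1, 5), (17, 16)) = 19.4165
d((1, 5), (-13, 19)) = 19.799
d((1, 5), (5, -20)) = 25.318
d((1, 5), (10, 18)) = 15.8114
d((1, 5), (-28, 30)) = 38.2884
d((1, 5), (-14, -30)) = 38.0789
d((1, 5), (-2, 28)) = 23.1948
d((1, 5), (28, 13)) = 28.1603
d((1, 5), (13, -18)) = 25.9422
d((17, 16), (-13, 19)) = 30.1496
d((17, 16), (5, -20)) = 37.9473
d((17, 16), (10, 18)) = 7.2801 <-- minimum
d((17, 16), (-28, 30)) = 47.1275
d((17, 16), (-14, -30)) = 55.4707
d((17, 16), (-2, 28)) = 22.4722
d((17, 16), (28, 13)) = 11.4018
d((17, 16), (13, -18)) = 34.2345
d((-13, 19), (5, -20)) = 42.9535
d((-13, 19), (10, 18)) = 23.0217
d((-13, 19), (-28, 30)) = 18.6011
d((-13, 19), (-14, -30)) = 49.0102
d((-13, 19), (-2, 28)) = 14.2127
d((-13, 19), (28, 13)) = 41.4367
d((-13, 19), (13, -18)) = 45.2217
d((5, -20), (10, 18)) = 38.3275
d((5, -20), (-28, 30)) = 59.9083
d((5, -20), (-14, -30)) = 21.4709
d((5, -20), (-2, 28)) = 48.5077
d((5, -20), (28, 13)) = 40.2244
d((5, -20), (13, -18)) = 8.2462
d((10, 18), (-28, 30)) = 39.8497
d((10, 18), (-14, -30)) = 53.6656
d((10, 18), (-2, 28)) = 15.6205
d((10, 18), (28, 13)) = 18.6815
d((10, 18), (13, -18)) = 36.1248
d((-28, 30), (-14, -30)) = 61.6117
d((-28, 30), (-2, 28)) = 26.0768
d((-28, 30), (28, 13)) = 58.5235
d((-28, 30), (13, -18)) = 63.1269
d((-14, -30), (-2, 28)) = 59.2284
d((-14, -30), (28, 13)) = 60.1082
d((-14, -30), (13, -18)) = 29.5466
d((-2, 28), (28, 13)) = 33.541
d((-2, 28), (13, -18)) = 48.3839
d((28, 13), (13, -18)) = 34.4384

Closest pair: (17, 16) and (10, 18) with distance 7.2801

The closest pair is (17, 16) and (10, 18) with Euclidean distance 7.2801. For 10 points, brute-force pairwise comparison is shown above. For large n, the divide-and-conquer algorithm (sort by x, recurse on halves, check the dividing strip) achieves O(n log n).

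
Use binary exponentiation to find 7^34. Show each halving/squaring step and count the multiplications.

Computing 7^34 by squaring (build up from 7^1; each line after the first costs one multiplication):

7^1 = 7
7^2 = (7^1)^2 = 7^2 = 49
7^4 = (7^2)^2 = 49^2 = 2401
7^8 = (7^4)^2 = 2401^2 = 5764801
7^16 = (7^8)^2 = 5764801^2 = 33232930569601
7^17 = 7 * 7^16 = 7 * 33232930569601 = 232630513987207
7^34 = (7^17)^2 = 232630513987207^2 = 54116956037952111668959660849

Result: 54116956037952111668959660849
Multiplications needed: 6 (6 lines after 7^1)

7^34 = 54116956037952111668959660849. Using exponentiation by squaring, this requires 6 multiplications. The key idea: if the exponent is even, square the half-power; if odd, multiply by the base once.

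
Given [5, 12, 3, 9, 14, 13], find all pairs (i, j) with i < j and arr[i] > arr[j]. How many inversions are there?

Finding inversions in [5, 12, 3, 9, 14, 13]:

(0, 2): arr[0]=5 > arr[2]=3
(1, 2): arr[1]=12 > arr[2]=3
(1, 3): arr[1]=12 > arr[3]=9
(4, 5): arr[4]=14 > arr[5]=13

Total inversions: 4

The array has 4 inversion(s): (0,2), (1,2), (1,3), (4,5). Each pair (i,j) satisfies i < j and arr[i] > arr[j].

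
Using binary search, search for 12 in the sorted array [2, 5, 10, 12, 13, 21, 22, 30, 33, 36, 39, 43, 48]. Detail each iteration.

Binary search for 12 in [2, 5, 10, 12, 13, 21, 22, 30, 33, 36, 39, 43, 48]:

lo=0, hi=12, mid=6, arr[mid]=22 -> 22 > 12, search left half
lo=0, hi=5, mid=2, arr[mid]=10 -> 10 < 12, search right half
lo=3, hi=5, mid=4, arr[mid]=13 -> 13 > 12, search left half
lo=3, hi=3, mid=3, arr[mid]=12 -> Found target at index 3!

Binary search finds 12 at index 3 after 4 comparisons. The search repeatedly halves the search space by comparing with the middle element.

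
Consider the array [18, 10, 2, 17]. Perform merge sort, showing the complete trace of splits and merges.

Merge sort trace:

Split: [18, 10, 2, 17] -> [18, 10] and [2, 17]
  Split: [18, 10] -> [18] and [10]
  Merge: [18] + [10] -> [10, 18]
  Split: [2, 17] -> [2] and [17]
  Merge: [2] + [17] -> [2, 17]
Merge: [10, 18] + [2, 17] -> [2, 10, 17, 18]

Final sorted array: [2, 10, 17, 18]

The merge sort proceeds by recursively splitting the array and merging sorted halves.
After all merges, the sorted array is [2, 10, 17, 18].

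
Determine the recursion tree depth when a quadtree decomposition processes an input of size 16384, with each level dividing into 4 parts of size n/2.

For divide and conquer with division factor 2:

Problem sizes at each level:
Level 0: 16384
Level 1: 8192
Level 2: 4096
Level 3: 2048
Level 4: 1024
Level 5: 512
Level 6: 256
Level 7: 128
Level 8: 64
Level 9: 32
Level 10: 16
Level 11: 8
Level 12: 4
Level 13: 2
Level 14: 1

The root is level 0 and the size-1 base case is level 14 (the tree spans levels 0 through 14, i.e. 15 levels counting the root), so the depth is the number of divisions: log_2(16384) = 14

The recursion tree depth is log_2(16384) = 14. At each level, the problem size is divided by 2, so it takes 14 divisions to reduce to a base case of size 1. The algorithm makes 4 recursive calls at each level.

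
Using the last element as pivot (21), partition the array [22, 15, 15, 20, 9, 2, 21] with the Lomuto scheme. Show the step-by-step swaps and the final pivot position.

Lomuto partition with pivot = 21:

Initial array: [22, 15, 15, 20, 9, 2, 21]

arr[0]=22 > 21: no swap
arr[1]=15 <= 21: swap with position 0, array becomes [15, 22, 15, 20, 9, 2, 21]
arr[2]=15 <= 21: swap with position 1, array becomes [15, 15, 22, 20, 9, 2, 21]
arr[3]=20 <= 21: swap with position 2, array becomes [15, 15, 20, 22, 9, 2, 21]
arr[4]=9 <= 21: swap with position 3, array becomes [15, 15, 20, 9, 22, 2, 21]
arr[5]=2 <= 21: swap with position 4, array becomes [15, 15, 20, 9, 2, 22, 21]

Place pivot at position 5: [15, 15, 20, 9, 2, 21, 22]
Pivot position: 5

After partitioning with pivot 21, the array becomes [15, 15, 20, 9, 2, 21, 22]. The pivot is placed at index 5. All elements to the left of the pivot are <= 21, and all elements to the right are > 21.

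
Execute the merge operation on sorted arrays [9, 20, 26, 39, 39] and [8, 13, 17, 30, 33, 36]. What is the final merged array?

Merging process:

Compare 9 vs 8: take 8 from right. Merged: [8]
Compare 9 vs 13: take 9 from left. Merged: [8, 9]
Compare 20 vs 13: take 13 from right. Merged: [8, 9, 13]
Compare 20 vs 17: take 17 from right. Merged: [8, 9, 13, 17]
Compare 20 vs 30: take 20 from left. Merged: [8, 9, 13, 17, 20]
Compare 26 vs 30: take 26 from left. Merged: [8, 9, 13, 17, 20, 26]
Compare 39 vs 30: take 30 from right. Merged: [8, 9, 13, 17, 20, 26, 30]
Compare 39 vs 33: take 33 from right. Merged: [8, 9, 13, 17, 20, 26, 30, 33]
Compare 39 vs 36: take 36 from right. Merged: [8, 9, 13, 17, 20, 26, 30, 33, 36]
Append remaining from left: [39, 39]. Merged: [8, 9, 13, 17, 20, 26, 30, 33, 36, 39, 39]

Final merged array: [8, 9, 13, 17, 20, 26, 30, 33, 36, 39, 39]
Total comparisons: 9

The merged array is [8, 9, 13, 17, 20, 26, 30, 33, 36, 39, 39], requiring 9 comparisons. The merge step runs in O(n) time where n is the total number of elements.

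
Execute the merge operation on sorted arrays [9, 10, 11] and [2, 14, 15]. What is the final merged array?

Merging process:

Compare 9 vs 2: take 2 from right. Merged: [2]
Compare 9 vs 14: take 9 from left. Merged: [2, 9]
Compare 10 vs 14: take 10 from left. Merged: [2, 9, 10]
Compare 11 vs 14: take 11 from left. Merged: [2, 9, 10, 11]
Append remaining from right: [14, 15]. Merged: [2, 9, 10, 11, 14, 15]

Final merged array: [2, 9, 10, 11, 14, 15]
Total comparisons: 4

The merged array is [2, 9, 10, 11, 14, 15], requiring 4 comparisons. The merge step runs in O(n) time where n is the total number of elements.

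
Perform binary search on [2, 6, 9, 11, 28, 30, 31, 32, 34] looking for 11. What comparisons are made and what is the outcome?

Binary search for 11 in [2, 6, 9, 11, 28, 30, 31, 32, 34]:

lo=0, hi=8, mid=4, arr[mid]=28 -> 28 > 11, search left half
lo=0, hi=3, mid=1, arr[mid]=6 -> 6 < 11, search right half
lo=2, hi=3, mid=2, arr[mid]=9 -> 9 < 11, search right half
lo=3, hi=3, mid=3, arr[mid]=11 -> Found target at index 3!

Binary search finds 11 at index 3 after 4 comparisons. The search repeatedly halves the search space by comparing with the middle element.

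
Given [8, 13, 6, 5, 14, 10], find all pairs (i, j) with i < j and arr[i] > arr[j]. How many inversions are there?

Finding inversions in [8, 13, 6, 5, 14, 10]:

(0, 2): arr[0]=8 > arr[2]=6
(0, 3): arr[0]=8 > arr[3]=5
(1, 2): arr[1]=13 > arr[2]=6
(1, 3): arr[1]=13 > arr[3]=5
(1, 5): arr[1]=13 > arr[5]=10
(2, 3): arr[2]=6 > arr[3]=5
(4, 5): arr[4]=14 > arr[5]=10

Total inversions: 7

The array has 7 inversion(s): (0,2), (0,3), (1,2), (1,3), (1,5), (2,3), (4,5). Each pair (i,j) satisfies i < j and arr[i] > arr[j].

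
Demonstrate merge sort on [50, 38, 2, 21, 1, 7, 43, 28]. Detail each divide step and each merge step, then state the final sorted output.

Merge sort trace:

Split: [50, 38, 2, 21, 1, 7, 43, 28] -> [50, 38, 2, 21] and [1, 7, 43, 28]
  Split: [50, 38, 2, 21] -> [50, 38] and [2, 21]
    Split: [50, 38] -> [50] and [38]
    Merge: [50] + [38] -> [38, 50]
    Split: [2, 21] -> [2] and [21]
    Merge: [2] + [21] -> [2, 21]
  Merge: [38, 50] + [2, 21] -> [2, 21, 38, 50]
  Split: [1, 7, 43, 28] -> [1, 7] and [43, 28]
    Split: [1, 7] -> [1] and [7]
    Merge: [1] + [7] -> [1, 7]
    Split: [43, 28] -> [43] and [28]
    Merge: [43] + [28] -> [28, 43]
  Merge: [1, 7] + [28, 43] -> [1, 7, 28, 43]
Merge: [2, 21, 38, 50] + [1, 7, 28, 43] -> [1, 2, 7, 21, 28, 38, 43, 50]

Final sorted array: [1, 2, 7, 21, 28, 38, 43, 50]

The merge sort proceeds by recursively splitting the array and merging sorted halves.
After all merges, the sorted array is [1, 2, 7, 21, 28, 38, 43, 50].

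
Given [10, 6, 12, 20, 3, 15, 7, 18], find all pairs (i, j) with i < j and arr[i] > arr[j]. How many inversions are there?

Finding inversions in [10, 6, 12, 20, 3, 15, 7, 18]:

(0, 1): arr[0]=10 > arr[1]=6
(0, 4): arr[0]=10 > arr[4]=3
(0, 6): arr[0]=10 > arr[6]=7
(1, 4): arr[1]=6 > arr[4]=3
(2, 4): arr[2]=12 > arr[4]=3
(2, 6): arr[2]=12 > arr[6]=7
(3, 4): arr[3]=20 > arr[4]=3
(3, 5): arr[3]=20 > arr[5]=15
(3, 6): arr[3]=20 > arr[6]=7
(3, 7): arr[3]=20 > arr[7]=18
(5, 6): arr[5]=15 > arr[6]=7

Total inversions: 11

The array has 11 inversion(s): (0,1), (0,4), (0,6), (1,4), (2,4), (2,6), (3,4), (3,5), (3,6), (3,7), (5,6). Each pair (i,j) satisfies i < j and arr[i] > arr[j].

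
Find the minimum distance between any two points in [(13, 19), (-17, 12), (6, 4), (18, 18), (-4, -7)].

Computing all pairwise distances among 5 points:

d((13, 19), (-17, 12)) = 30.8058
d((13, 19), (6, 4)) = 16.5529
d((13, 19), (18, 18)) = 5.099 <-- minimum
d((13, 19), (-4, -7)) = 31.0644
d((-17, 12), (6, 4)) = 24.3516
d((-17, 12), (18, 18)) = 35.5106
d((-17, 12), (-4, -7)) = 23.0217
d((6, 4), (18, 18)) = 18.4391
d((6, 4), (-4, -7)) = 14.8661
d((18, 18), (-4, -7)) = 33.3017

Closest pair: (13, 19) and (18, 18) with distance 5.099

The closest pair is (13, 19) and (18, 18) with Euclidean distance 5.099. For 5 points, brute-force pairwise comparison is shown above. For large n, the divide-and-conquer algorithm (sort by x, recurse on halves, check the dividing strip) achieves O(n log n).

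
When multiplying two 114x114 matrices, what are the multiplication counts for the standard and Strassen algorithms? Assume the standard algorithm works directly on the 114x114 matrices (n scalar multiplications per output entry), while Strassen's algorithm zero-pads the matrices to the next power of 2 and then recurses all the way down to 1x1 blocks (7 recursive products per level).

Matrix multiplication for 114x114 matrices:

Strassen's algorithm requires power-of-2 dimensions. Pad 114x114 to 128x128 (next power of 2).

Standard algorithm: 114^3 = 1481544 multiplications
Strassen's algorithm: 7^(log2(128)) = 7^7 = 823543 multiplications
Savings: 1481544 - 823543 = 658001 multiplications

Standard: 1481544 multiplications (114^3). Strassen: 823543 multiplications (7^7, after padding to 128x128). Strassen reduces 8 recursive multiplications to 7 at each level.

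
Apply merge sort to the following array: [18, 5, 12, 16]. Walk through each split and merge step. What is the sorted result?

Merge sort trace:

Split: [18, 5, 12, 16] -> [18, 5] and [12, 16]
  Split: [18, 5] -> [18] and [5]
  Merge: [18] + [5] -> [5, 18]
  Split: [12, 16] -> [12] and [16]
  Merge: [12] + [16] -> [12, 16]
Merge: [5, 18] + [12, 16] -> [5, 12, 16, 18]

Final sorted array: [5, 12, 16, 18]

The merge sort proceeds by recursively splitting the array and merging sorted halves.
After all merges, the sorted array is [5, 12, 16, 18].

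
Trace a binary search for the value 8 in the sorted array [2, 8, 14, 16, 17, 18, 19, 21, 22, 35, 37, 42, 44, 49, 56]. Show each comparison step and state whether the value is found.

Binary search for 8 in [2, 8, 14, 16, 17, 18, 19, 21, 22, 35, 37, 42, 44, 49, 56]:

lo=0, hi=14, mid=7, arr[mid]=21 -> 21 > 8, search left half
lo=0, hi=6, mid=3, arr[mid]=16 -> 16 > 8, search left half
lo=0, hi=2, mid=1, arr[mid]=8 -> Found target at index 1!

Binary search finds 8 at index 1 after 3 comparisons. The search repeatedly halves the search space by comparing with the middle element.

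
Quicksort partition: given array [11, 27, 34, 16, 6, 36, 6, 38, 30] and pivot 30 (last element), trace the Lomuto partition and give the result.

Lomuto partition with pivot = 30:

Initial array: [11, 27, 34, 16, 6, 36, 6, 38, 30]

arr[0]=11 <= 30: swap with position 0, array becomes [11, 27, 34, 16, 6, 36, 6, 38, 30]
arr[1]=27 <= 30: swap with position 1, array becomes [11, 27, 34, 16, 6, 36, 6, 38, 30]
arr[2]=34 > 30: no swap
arr[3]=16 <= 30: swap with position 2, array becomes [11, 27, 16, 34, 6, 36, 6, 38, 30]
arr[4]=6 <= 30: swap with position 3, array becomes [11, 27, 16, 6, 34, 36, 6, 38, 30]
arr[5]=36 > 30: no swap
arr[6]=6 <= 30: swap with position 4, array becomes [11, 27, 16, 6, 6, 36, 34, 38, 30]
arr[7]=38 > 30: no swap

Place pivot at position 5: [11, 27, 16, 6, 6, 30, 34, 38, 36]
Pivot position: 5

After partitioning with pivot 30, the array becomes [11, 27, 16, 6, 6, 30, 34, 38, 36]. The pivot is placed at index 5. All elements to the left of the pivot are <= 30, and all elements to the right are > 30.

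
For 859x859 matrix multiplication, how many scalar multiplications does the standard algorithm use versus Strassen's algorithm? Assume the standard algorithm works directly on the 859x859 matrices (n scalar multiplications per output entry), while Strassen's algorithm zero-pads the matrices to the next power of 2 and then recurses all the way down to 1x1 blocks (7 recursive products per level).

Matrix multiplication for 859x859 matrices:

Strassen's algorithm requires power-of-2 dimensions. Pad 859x859 to 1024x1024 (next power of 2).

Standard algorithm: 859^3 = 633839779 multiplications
Strassen's algorithm: 7^(log2(1024)) = 7^10 = 282475249 multiplications
Savings: 633839779 - 282475249 = 351364530 multiplications

Standard: 633839779 multiplications (859^3). Strassen: 282475249 multiplications (7^10, after padding to 1024x1024). Strassen reduces 8 recursive multiplications to 7 at each level.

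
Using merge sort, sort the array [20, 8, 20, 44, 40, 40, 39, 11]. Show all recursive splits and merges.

Merge sort trace:

Split: [20, 8, 20, 44, 40, 40, 39, 11] -> [20, 8, 20, 44] and [40, 40, 39, 11]
  Split: [20, 8, 20, 44] -> [20, 8] and [20, 44]
    Split: [20, 8] -> [20] and [8]
    Merge: [20] + [8] -> [8, 20]
    Split: [20, 44] -> [20] and [44]
    Merge: [20] + [44] -> [20, 44]
  Merge: [8, 20] + [20, 44] -> [8, 20, 20, 44]
  Split: [40, 40, 39, 11] -> [40, 40] and [39, 11]
    Split: [40, 40] -> [40] and [40]
    Merge: [40] + [40] -> [40, 40]
    Split: [39, 11] -> [39] and [11]
    Merge: [39] + [11] -> [11, 39]
  Merge: [40, 40] + [11, 39] -> [11, 39, 40, 40]
Merge: [8, 20, 20, 44] + [11, 39, 40, 40] -> [8, 11, 20, 20, 39, 40, 40, 44]

Final sorted array: [8, 11, 20, 20, 39, 40, 40, 44]

The merge sort proceeds by recursively splitting the array and merging sorted halves.
After all merges, the sorted array is [8, 11, 20, 20, 39, 40, 40, 44].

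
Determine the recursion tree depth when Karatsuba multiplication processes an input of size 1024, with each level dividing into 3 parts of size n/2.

For divide and conquer with division factor 2:

Problem sizes at each level:
Level 0: 1024
Level 1: 512
Level 2: 256
Level 3: 128
Level 4: 64
Level 5: 32
Level 6: 16
Level 7: 8
Level 8: 4
Level 9: 2
Level 10: 1

The root is level 0 and the size-1 base case is level 10 (the tree spans levels 0 through 10, i.e. 11 levels counting the root), so the depth is the number of divisions: log_2(1024) = 10

The recursion tree depth is log_2(1024) = 10. At each level, the problem size is divided by 2, so it takes 10 divisions to reduce to a base case of size 1. The algorithm makes 3 recursive calls at each level.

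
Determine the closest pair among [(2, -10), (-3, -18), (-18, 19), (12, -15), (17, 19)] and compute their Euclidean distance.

Computing all pairwise distances among 5 points:

d((2, -10), (-3, -18)) = 9.434 <-- minimum
d((2, -10), (-18, 19)) = 35.2278
d((2, -10), (12, -15)) = 11.1803
d((2, -10), (17, 19)) = 32.6497
d((-3, -18), (-18, 19)) = 39.9249
d((-3, -18), (12, -15)) = 15.2971
d((-3, -18), (17, 19)) = 42.0595
d((-18, 19), (12, -15)) = 45.3431
d((-18, 19), (17, 19)) = 35.0
d((12, -15), (17, 19)) = 34.3657

Closest pair: (2, -10) and (-3, -18) with distance 9.434

The closest pair is (2, -10) and (-3, -18) with Euclidean distance 9.434. For 5 points, brute-force pairwise comparison is shown above. For large n, the divide-and-conquer algorithm (sort by x, recurse on halves, check the dividing strip) achieves O(n log n).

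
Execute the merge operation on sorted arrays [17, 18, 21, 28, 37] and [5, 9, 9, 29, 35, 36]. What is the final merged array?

Merging process:

Compare 17 vs 5: take 5 from right. Merged: [5]
Compare 17 vs 9: take 9 from right. Merged: [5, 9]
Compare 17 vs 9: take 9 from right. Merged: [5, 9, 9]
Compare 17 vs 29: take 17 from left. Merged: [5, 9, 9, 17]
Compare 18 vs 29: take 18 from left. Merged: [5, 9, 9, 17, 18]
Compare 21 vs 29: take 21 from left. Merged: [5, 9, 9, 17, 18, 21]
Compare 28 vs 29: take 28 from left. Merged: [5, 9, 9, 17, 18, 21, 28]
Compare 37 vs 29: take 29 from right. Merged: [5, 9, 9, 17, 18, 21, 28, 29]
Compare 37 vs 35: take 35 from right. Merged: [5, 9, 9, 17, 18, 21, 28, 29, 35]
Compare 37 vs 36: take 36 from right. Merged: [5, 9, 9, 17, 18, 21, 28, 29, 35, 36]
Append remaining from left: [37]. Merged: [5, 9, 9, 17, 18, 21, 28, 29, 35, 36, 37]

Final merged array: [5, 9, 9, 17, 18, 21, 28, 29, 35, 36, 37]
Total comparisons: 10

The merged array is [5, 9, 9, 17, 18, 21, 28, 29, 35, 36, 37], requiring 10 comparisons. The merge step runs in O(n) time where n is the total number of elements.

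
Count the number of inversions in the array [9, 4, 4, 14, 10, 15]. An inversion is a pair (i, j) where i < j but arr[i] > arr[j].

Finding inversions in [9, 4, 4, 14, 10, 15]:

(0, 1): arr[0]=9 > arr[1]=4
(0, 2): arr[0]=9 > arr[2]=4
(3, 4): arr[3]=14 > arr[4]=10

Total inversions: 3

The array has 3 inversion(s): (0,1), (0,2), (3,4). Each pair (i,j) satisfies i < j and arr[i] > arr[j].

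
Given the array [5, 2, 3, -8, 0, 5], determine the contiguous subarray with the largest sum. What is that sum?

Using Kadane's algorithm on [5, 2, 3, -8, 0, 5]:

Scanning through the array:
Position 1 (value 2): max_ending_here = 7, max_so_far = 7
Position 2 (value 3): max_ending_here = 10, max_so_far = 10
Position 3 (value -8): max_ending_here = 2, max_so_far = 10
Position 4 (value 0): max_ending_here = 2, max_so_far = 10
Position 5 (value 5): max_ending_here = 7, max_so_far = 10

Maximum subarray: [5, 2, 3]
Maximum sum: 10

The maximum subarray is [5, 2, 3] with sum 10. This subarray runs from index 0 to index 2.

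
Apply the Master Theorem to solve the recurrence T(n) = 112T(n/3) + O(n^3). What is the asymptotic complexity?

Master Theorem for T(n) = 112T(n/3) + O(n^3):

a = 112, b = 3, c = 3
log_b(a) = log_3(112) = 4.2950

Case 1: c = 3 < log_3(112) = 4.2950
T(n) = O(n^(log_3 112))

For T(n) = 112T(n/3) + O(n^3): log_3(112) = 4.2950. This is Case 1 of the Master Theorem (c < log_b(a), work dominated by leaves), giving O(n^(log_3 112)).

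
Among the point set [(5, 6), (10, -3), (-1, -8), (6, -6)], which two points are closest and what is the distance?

Computing all pairwise distances among 4 points:

d((5, 6), (10, -3)) = 10.2956
d((5, 6), (-1, -8)) = 15.2315
d((5, 6), (6, -6)) = 12.0416
d((10, -3), (-1, -8)) = 12.083
d((10, -3), (6, -6)) = 5.0 <-- minimum
d((-1, -8), (6, -6)) = 7.2801

Closest pair: (10, -3) and (6, -6) with distance 5.0

The closest pair is (10, -3) and (6, -6) with Euclidean distance 5.0. For 4 points, brute-force pairwise comparison is shown above. For large n, the divide-and-conquer algorithm (sort by x, recurse on halves, check the dividing strip) achieves O(n log n).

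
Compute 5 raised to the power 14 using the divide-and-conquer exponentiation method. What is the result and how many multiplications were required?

Computing 5^14 by squaring (build up from 5^1; each line after the first costs one multiplication):

5^1 = 5
5^2 = (5^1)^2 = 5^2 = 25
5^3 = 5 * 5^2 = 5 * 25 = 125
5^6 = (5^3)^2 = 125^2 = 15625
5^7 = 5 * 5^6 = 5 * 15625 = 78125
5^14 = (5^7)^2 = 78125^2 = 6103515625

Result: 6103515625
Multiplications needed: 5 (5 lines after 5^1)

5^14 = 6103515625. Using exponentiation by squaring, this requires 5 multiplications. The key idea: if the exponent is even, square the half-power; if odd, multiply by the base once.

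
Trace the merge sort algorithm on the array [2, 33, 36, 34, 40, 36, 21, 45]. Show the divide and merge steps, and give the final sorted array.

Merge sort trace:

Split: [2, 33, 36, 34, 40, 36, 21, 45] -> [2, 33, 36, 34] and [40, 36, 21, 45]
  Split: [2, 33, 36, 34] -> [2, 33] and [36, 34]
    Split: [2, 33] -> [2] and [33]
    Merge: [2] + [33] -> [2, 33]
    Split: [36, 34] -> [36] and [34]
    Merge: [36] + [34] -> [34, 36]
  Merge: [2, 33] + [34, 36] -> [2, 33, 34, 36]
  Split: [40, 36, 21, 45] -> [40, 36] and [21, 45]
    Split: [40, 36] -> [40] and [36]
    Merge: [40] + [36] -> [36, 40]
    Split: [21, 45] -> [21] and [45]
    Merge: [21] + [45] -> [21, 45]
  Merge: [36, 40] + [21, 45] -> [21, 36, 40, 45]
Merge: [2, 33, 34, 36] + [21, 36, 40, 45] -> [2, 21, 33, 34, 36, 36, 40, 45]

Final sorted array: [2, 21, 33, 34, 36, 36, 40, 45]

The merge sort proceeds by recursively splitting the array and merging sorted halves.
After all merges, the sorted array is [2, 21, 33, 34, 36, 36, 40, 45].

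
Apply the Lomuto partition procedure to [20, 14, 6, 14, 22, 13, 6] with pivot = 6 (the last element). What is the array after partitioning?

Lomuto partition with pivot = 6:

Initial array: [20, 14, 6, 14, 22, 13, 6]

arr[0]=20 > 6: no swap
arr[1]=14 > 6: no swap
arr[2]=6 <= 6: swap with position 0, array becomes [6, 14, 20, 14, 22, 13, 6]
arr[3]=14 > 6: no swap
arr[4]=22 > 6: no swap
arr[5]=13 > 6: no swap

Place pivot at position 1: [6, 6, 20, 14, 22, 13, 14]
Pivot position: 1

After partitioning with pivot 6, the array becomes [6, 6, 20, 14, 22, 13, 14]. The pivot is placed at index 1. All elements to the left of the pivot are <= 6, and all elements to the right are > 6.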